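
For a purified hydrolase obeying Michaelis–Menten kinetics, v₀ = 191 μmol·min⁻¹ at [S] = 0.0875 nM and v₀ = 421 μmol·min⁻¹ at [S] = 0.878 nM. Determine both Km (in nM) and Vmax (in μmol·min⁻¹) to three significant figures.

In reciprocal form, 1/v = (Km/Vmax)·(1/[S]) + 1/Vmax. The two points give (1/[S], 1/v) = (11.43, 0.005236) and (1.139, 0.002375).
Slope = (0.005236 − 0.002375)/(11.43 − 1.139) = 0.0002780; intercept = 0.005236 − 0.0002780×11.43 = 0.002059.
Vmax = 1/intercept = 486 μmol·min⁻¹; Km = slope × Vmax = 0.0002780 × 486 = 0.135 nM.

Km = 0.135 nM; Vmax = 486 μmol·min⁻¹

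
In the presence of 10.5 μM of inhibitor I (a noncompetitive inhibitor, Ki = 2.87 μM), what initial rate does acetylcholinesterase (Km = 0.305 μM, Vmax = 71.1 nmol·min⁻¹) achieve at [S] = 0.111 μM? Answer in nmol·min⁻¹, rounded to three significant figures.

4.07 nmol·min⁻¹

α = 1 + [I]/Ki = 1 + 10.5/2.87 = 4.659.
For a noncompetitive inhibitor, Vmax is reduced to Vmax/α while Km is unchanged: Km,app = 0.305 μM, Vmax,app = 15.3 nmol·min⁻¹.
v = Vmax,app·[S]/(Km,app + [S]) = 15.3 × 0.111/(0.305 + 0.111) = 4.07 nmol·min⁻¹.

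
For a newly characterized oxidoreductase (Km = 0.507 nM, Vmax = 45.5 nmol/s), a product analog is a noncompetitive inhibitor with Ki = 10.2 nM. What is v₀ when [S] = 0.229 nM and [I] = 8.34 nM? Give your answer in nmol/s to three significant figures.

7.79 nmol/s

α = 1 + [I]/Ki = 1 + 8.34/10.2 = 1.818.
For a noncompetitive inhibitor, Vmax is reduced to Vmax/α while Km is unchanged: Km,app = 0.507 nM, Vmax,app = 25.0 nmol/s.
v = Vmax,app·[S]/(Km,app + [S]) = 25.0 × 0.229/(0.507 + 0.229) = 7.79 nmol/s.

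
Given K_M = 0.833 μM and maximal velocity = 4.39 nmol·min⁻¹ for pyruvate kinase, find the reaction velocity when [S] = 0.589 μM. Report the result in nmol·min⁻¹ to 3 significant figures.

v = Vmax·[S]/(Km + [S]) = 4.39 × 0.589 / (0.833 + 0.589)
  = 2.586 / 1.422 = 1.82 nmol·min⁻¹.

1.82 nmol·min⁻¹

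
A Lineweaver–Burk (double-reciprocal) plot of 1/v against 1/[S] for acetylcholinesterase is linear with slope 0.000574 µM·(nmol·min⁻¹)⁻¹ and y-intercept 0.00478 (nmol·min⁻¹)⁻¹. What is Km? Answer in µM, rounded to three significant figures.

y-intercept = 1/Vmax ⇒ Vmax = 209 nmol·min⁻¹; slope = Km/Vmax ⇒ Km = slope × Vmax.
Km = 0.000574 × 209 = 0.120 µM.

0.120 µM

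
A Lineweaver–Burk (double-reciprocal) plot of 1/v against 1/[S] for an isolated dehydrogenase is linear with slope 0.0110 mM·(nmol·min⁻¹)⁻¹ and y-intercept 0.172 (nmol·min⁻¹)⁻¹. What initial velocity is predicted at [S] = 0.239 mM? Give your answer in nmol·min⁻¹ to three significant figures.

The y-intercept is 1/Vmax, so Vmax = 1/0.172 = 5.81 nmol·min⁻¹.
The slope is Km/Vmax, so Km = 0.0110 × 5.81 = 0.0640 mM.
Then v = 5.81 × 0.239/(0.0640 + 0.239) = 4.59 nmol·min⁻¹.

4.59 nmol·min⁻¹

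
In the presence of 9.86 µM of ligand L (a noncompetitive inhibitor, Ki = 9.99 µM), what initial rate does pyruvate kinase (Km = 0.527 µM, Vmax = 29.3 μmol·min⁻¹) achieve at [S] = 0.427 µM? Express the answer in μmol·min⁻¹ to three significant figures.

6.60 μmol·min⁻¹

With α = 1 + [I]/Ki = 1 + 9.86/9.99 = 1.987, the noncompetitive rate law is v = (Vmax/α)·[S] / (Km + [S]).
v = (29.3/1.987)×0.427 / (0.527 + 0.427) = 6.297/0.9540 = 6.60 μmol·min⁻¹.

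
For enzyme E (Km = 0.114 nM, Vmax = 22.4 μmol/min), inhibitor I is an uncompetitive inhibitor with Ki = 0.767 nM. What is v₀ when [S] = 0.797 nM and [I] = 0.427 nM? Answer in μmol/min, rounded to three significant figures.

13.2 μmol/min

With α = 1 + [I]/Ki = 1 + 0.427/0.767 = 1.557, the uncompetitive rate law is v = (Vmax/α)·[S] / (Km/α + [S]).
v = (22.4/1.557)×0.797 / (0.114/1.557 + 0.797) = 11.47/0.8702 = 13.2 μmol/min.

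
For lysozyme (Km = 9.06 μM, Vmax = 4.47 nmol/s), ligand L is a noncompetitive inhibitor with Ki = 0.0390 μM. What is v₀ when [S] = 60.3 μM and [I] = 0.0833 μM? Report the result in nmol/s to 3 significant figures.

α = 1 + [I]/Ki = 1 + 0.0833/0.0390 = 3.136.
For a noncompetitive inhibitor, Vmax is reduced to Vmax/α while Km is unchanged: Km,app = 9.06 μM, Vmax,app = 1.43 nmol/s.
v = Vmax,app·[S]/(Km,app + [S]) = 1.43 × 60.3/(9.06 + 60.3) = 1.24 nmol/s.

1.24 nmol/s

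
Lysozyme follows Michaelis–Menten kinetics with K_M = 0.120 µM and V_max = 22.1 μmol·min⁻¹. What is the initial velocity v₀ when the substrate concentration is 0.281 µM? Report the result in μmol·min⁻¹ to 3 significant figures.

[S]/(Km+[S]) = 0.281/0.4010 = 0.7007, the fractional saturation.
v = 0.7007 × Vmax = 0.7007 × 22.1 = 15.5 μmol·min⁻¹.

15.5 μmol·min⁻¹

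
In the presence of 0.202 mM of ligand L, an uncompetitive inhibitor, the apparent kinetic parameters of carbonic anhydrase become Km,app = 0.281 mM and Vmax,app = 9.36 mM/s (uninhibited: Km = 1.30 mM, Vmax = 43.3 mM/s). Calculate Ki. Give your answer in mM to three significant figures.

0.0557 mM

Uncompetitive: Vmax,app = Vmax/α (and Km,app = Km/α) with α = 1 + [I]/Ki.
α = Vmax/Vmax,app = 43.3/9.36 = 4.626.
Ki = [I]/(α − 1) = 0.202/3.626 = 0.0557 mM.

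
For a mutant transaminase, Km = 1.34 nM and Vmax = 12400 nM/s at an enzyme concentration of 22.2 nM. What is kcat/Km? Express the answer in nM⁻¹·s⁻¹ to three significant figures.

kcat = Vmax/[E]total = 12400/22.2 = 559 s⁻¹.
kcat/Km = 559/1.34 = 417 nM⁻¹·s⁻¹.

417 nM⁻¹·s⁻¹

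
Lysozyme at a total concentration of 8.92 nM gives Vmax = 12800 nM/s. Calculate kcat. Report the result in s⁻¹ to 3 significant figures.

kcat = Vmax/[E]total = 12800 nM/s / 8.92 nM = 1430 s⁻¹.

1430 s⁻¹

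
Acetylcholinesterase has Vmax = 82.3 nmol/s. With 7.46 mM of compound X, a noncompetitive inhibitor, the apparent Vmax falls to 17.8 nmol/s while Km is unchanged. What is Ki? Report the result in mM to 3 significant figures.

Noncompetitive: Vmax,app = Vmax/α with α = 1 + [I]/Ki.
α = Vmax/Vmax,app = 82.3/17.8 = 4.624.
Since α = 1 + [I]/Ki, [I]/Ki = 4.624 − 1 = 3.624 and Ki = 7.46/3.624 = 2.06 mM.

2.06 mM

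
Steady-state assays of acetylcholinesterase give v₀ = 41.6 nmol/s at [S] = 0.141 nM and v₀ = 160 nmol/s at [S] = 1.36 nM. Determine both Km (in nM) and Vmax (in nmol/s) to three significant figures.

Km = 0.667 nM; Vmax = 239 nmol/s

From v = Vmax[S]/(Km+[S]), each point gives Vmax = v(Km+[S])/[S].
Equating: 41.6(Km+0.141)/0.141 = 160(Km+1.36)/1.36.
295.0·Km + 41.6 = 117.6·Km + 160, so (295.0 − 117.6)·Km = 160 − 41.6.
Km = 118.4/177.4 = 0.667 nM; then Vmax = 41.6(0.667+0.141)/0.141 = 239 nmol/s.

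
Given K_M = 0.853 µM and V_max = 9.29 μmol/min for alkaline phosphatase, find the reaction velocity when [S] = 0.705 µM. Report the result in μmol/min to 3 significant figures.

4.20 μmol/min

v = Vmax·[S]/(Km + [S]) = 9.29 × 0.705 / (0.853 + 0.705)
  = 6.549 / 1.558 = 4.20 μmol/min.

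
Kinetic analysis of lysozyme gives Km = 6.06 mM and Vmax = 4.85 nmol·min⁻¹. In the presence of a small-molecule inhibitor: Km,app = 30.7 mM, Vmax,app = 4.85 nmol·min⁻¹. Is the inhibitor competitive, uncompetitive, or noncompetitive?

competitive

Km increases (6.06 → 30.7 mM) while Vmax is unchanged — the hallmark of competitive inhibition.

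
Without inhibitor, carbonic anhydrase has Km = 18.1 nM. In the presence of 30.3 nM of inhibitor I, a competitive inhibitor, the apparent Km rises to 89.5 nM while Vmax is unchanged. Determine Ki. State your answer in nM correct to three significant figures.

7.68 nM

Competitive: Km,app = α·Km with α = 1 + [I]/Ki.
α = Km,app/Km = 89.5/18.1 = 4.945.
Since α = 1 + [I]/Ki, [I]/Ki = 4.945 − 1 = 3.945 and Ki = 30.3/3.945 = 7.68 nM.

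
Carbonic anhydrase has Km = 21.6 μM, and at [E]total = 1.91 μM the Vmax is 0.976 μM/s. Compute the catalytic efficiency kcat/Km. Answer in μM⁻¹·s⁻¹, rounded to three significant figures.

kcat = Vmax/[E]total = 0.976/1.91 = 0.511 s⁻¹.
kcat/Km = 0.511/21.6 = 0.0237 μM⁻¹·s⁻¹.

0.0237 μM⁻¹·s⁻¹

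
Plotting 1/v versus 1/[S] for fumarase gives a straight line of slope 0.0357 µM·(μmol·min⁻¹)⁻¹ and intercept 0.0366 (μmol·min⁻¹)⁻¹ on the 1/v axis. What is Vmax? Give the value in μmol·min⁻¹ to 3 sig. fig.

The y-intercept of a Lineweaver–Burk plot equals 1/Vmax, so Vmax = 1/0.0366 = 27.3 μmol·min⁻¹.

27.3 μmol·min⁻¹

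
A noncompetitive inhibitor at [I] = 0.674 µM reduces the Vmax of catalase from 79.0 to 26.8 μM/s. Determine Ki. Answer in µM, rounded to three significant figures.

0.346 µM

Noncompetitive: Vmax,app = Vmax/α with α = 1 + [I]/Ki.
α = Vmax/Vmax,app = 79.0/26.8 = 2.948.
Since α = 1 + [I]/Ki, [I]/Ki = 2.948 − 1 = 1.948 and Ki = 0.674/1.948 = 0.346 µM.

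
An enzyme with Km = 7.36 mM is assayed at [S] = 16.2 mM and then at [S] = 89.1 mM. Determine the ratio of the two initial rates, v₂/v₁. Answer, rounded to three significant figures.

Since Vmax cancels, v₂/v₁ = [S]₂(Km+[S]₁) / [S]₁(Km+[S]₂).
= 89.1×(7.36+16.2) / (16.2×(7.36+89.1)) = 2099/1563 = 1.34.

1.34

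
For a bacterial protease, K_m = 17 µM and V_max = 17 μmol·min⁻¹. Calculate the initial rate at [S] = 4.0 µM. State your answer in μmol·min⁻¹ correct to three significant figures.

v = Vmax·[S]/(Km + [S]) = 17 × 4.0 / (17 + 4.0)
  = 68.00 / 21.00 = 3.24 μmol·min⁻¹.

3.24 μmol·min⁻¹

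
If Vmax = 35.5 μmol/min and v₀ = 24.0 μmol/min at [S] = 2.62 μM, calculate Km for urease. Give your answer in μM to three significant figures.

1.26 μM

From v = Vmax[S]/(Km+[S]), Km = [S](Vmax − v)/v.
Km = 2.62 × (35.5 − 24.0) / 24.0 = 30.13/24.0 = 1.26 μM.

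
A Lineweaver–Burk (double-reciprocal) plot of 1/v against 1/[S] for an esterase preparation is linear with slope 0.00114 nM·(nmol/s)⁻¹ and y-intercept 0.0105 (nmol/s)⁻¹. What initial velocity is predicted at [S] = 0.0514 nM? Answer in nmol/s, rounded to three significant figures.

The y-intercept is 1/Vmax, so Vmax = 1/0.0105 = 95.2 nmol/s.
The slope is Km/Vmax, so Km = 0.00114 × 95.2 = 0.109 nM.
Then v = 95.2 × 0.0514/(0.109 + 0.0514) = 30.6 nmol/s.

30.6 nmol/s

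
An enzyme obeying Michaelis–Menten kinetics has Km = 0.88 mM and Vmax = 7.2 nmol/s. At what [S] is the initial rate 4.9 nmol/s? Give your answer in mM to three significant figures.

The required fractional saturation is v/Vmax = 4.9/7.2 = 0.6806.
Then [S]/(Km+[S]) = 0.6806 ⇒ [S] = 0.88 × 0.6806/(1 − 0.6806) = 1.87 mM.

1.87 mM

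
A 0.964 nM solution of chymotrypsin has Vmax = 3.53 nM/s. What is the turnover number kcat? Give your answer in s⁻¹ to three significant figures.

3.66 s⁻¹

kcat = Vmax/[E]total = 3.53 nM/s / 0.964 nM = 3.66 s⁻¹.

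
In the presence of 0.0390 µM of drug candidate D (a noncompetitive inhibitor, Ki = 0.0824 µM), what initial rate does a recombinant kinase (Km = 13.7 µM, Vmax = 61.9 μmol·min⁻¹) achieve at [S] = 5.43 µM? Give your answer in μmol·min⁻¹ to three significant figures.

11.9 μmol·min⁻¹

α = 1 + [I]/Ki = 1 + 0.0390/0.0824 = 1.473.
For a noncompetitive inhibitor, Vmax is reduced to Vmax/α while Km is unchanged: Km,app = 13.7 µM, Vmax,app = 42.0 μmol·min⁻¹.
v = Vmax,app·[S]/(Km,app + [S]) = 42.0 × 5.43/(13.7 + 5.43) = 11.9 μmol·min⁻¹.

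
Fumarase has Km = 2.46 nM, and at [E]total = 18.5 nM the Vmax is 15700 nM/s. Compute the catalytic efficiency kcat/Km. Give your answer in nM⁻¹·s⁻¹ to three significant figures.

345 nM⁻¹·s⁻¹

kcat = Vmax/[E]total = 15700/18.5 = 849 s⁻¹.
kcat/Km = 849/2.46 = 345 nM⁻¹·s⁻¹.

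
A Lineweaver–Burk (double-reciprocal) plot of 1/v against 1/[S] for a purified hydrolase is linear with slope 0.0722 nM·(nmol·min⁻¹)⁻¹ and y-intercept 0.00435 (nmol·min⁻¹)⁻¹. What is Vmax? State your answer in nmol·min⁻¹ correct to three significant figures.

The y-intercept of a Lineweaver–Burk plot equals 1/Vmax, so Vmax = 1/0.00435 = 230 nmol·min⁻¹.

230 nmol·min⁻¹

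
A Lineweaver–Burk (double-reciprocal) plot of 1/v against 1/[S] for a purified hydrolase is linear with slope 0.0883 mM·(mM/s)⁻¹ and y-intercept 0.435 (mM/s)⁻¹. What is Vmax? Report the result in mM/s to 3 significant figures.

The y-intercept of a Lineweaver–Burk plot equals 1/Vmax, so Vmax = 1/0.435 = 2.30 mM/s.

2.30 mM/s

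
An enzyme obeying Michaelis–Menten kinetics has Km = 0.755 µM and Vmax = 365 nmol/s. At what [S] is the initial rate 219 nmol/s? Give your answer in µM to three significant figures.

1.13 µM

Rearranging v = Vmax[S]/(Km+[S]) gives [S] = Km·v/(Vmax − v).
[S] = 0.755 × 219 / (365 − 219) = 165.3/146.0 = 1.13 µM.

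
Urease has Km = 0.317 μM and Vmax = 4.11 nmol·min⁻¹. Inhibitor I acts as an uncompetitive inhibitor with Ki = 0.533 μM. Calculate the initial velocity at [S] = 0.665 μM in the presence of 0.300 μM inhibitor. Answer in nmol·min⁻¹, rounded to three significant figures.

With α = 1 + [I]/Ki = 1 + 0.300/0.533 = 1.563, the uncompetitive rate law is v = (Vmax/α)·[S] / (Km/α + [S]).
v = (4.11/1.563)×0.665 / (0.317/1.563 + 0.665) = 1.749/0.8678 = 2.02 nmol·min⁻¹.

2.02 nmol·min⁻¹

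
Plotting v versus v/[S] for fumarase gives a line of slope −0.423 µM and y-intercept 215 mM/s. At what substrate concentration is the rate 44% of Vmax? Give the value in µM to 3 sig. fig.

0.332 µM

The Eadie–Hofstee slope gives Km = 0.423 µM (slope = −Km).
v/Vmax = [S]/(Km+[S]) = 0.44 ⇒ [S] = Km·0.44/(1−0.44) = 0.423 × 0.7857 = 0.332 µM.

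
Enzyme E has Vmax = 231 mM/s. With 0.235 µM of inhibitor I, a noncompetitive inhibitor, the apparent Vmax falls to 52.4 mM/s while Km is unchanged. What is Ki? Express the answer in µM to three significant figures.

0.0689 µM

Noncompetitive: Vmax,app = Vmax/α with α = 1 + [I]/Ki.
α = Vmax/Vmax,app = 231/52.4 = 4.408.
Since α = 1 + [I]/Ki, [I]/Ki = 4.408 − 1 = 3.408 and Ki = 0.235/3.408 = 0.0689 µM.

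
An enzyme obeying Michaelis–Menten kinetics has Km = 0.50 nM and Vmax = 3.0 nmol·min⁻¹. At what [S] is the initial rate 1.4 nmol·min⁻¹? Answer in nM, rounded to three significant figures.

Rearranging v = Vmax[S]/(Km+[S]) gives [S] = Km·v/(Vmax − v).
[S] = 0.50 × 1.4 / (3.0 − 1.4) = 0.7000/1.600 = 0.437 nM.

0.437 nM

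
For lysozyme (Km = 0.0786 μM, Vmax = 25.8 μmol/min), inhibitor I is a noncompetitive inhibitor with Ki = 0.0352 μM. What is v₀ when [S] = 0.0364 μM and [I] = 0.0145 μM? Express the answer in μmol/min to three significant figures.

With α = 1 + [I]/Ki = 1 + 0.0145/0.0352 = 1.412, the noncompetitive rate law is v = (Vmax/α)·[S] / (Km + [S]).
v = (25.8/1.412)×0.0364 / (0.0786 + 0.0364) = 0.6651/0.1150 = 5.78 μmol/min.

5.78 μmol/min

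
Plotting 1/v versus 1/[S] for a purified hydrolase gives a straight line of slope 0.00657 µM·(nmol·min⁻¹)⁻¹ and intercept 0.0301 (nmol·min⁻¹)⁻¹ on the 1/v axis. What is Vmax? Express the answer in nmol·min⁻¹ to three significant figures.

33.2 nmol·min⁻¹

The y-intercept of a Lineweaver–Burk plot equals 1/Vmax, so Vmax = 1/0.0301 = 33.2 nmol·min⁻¹.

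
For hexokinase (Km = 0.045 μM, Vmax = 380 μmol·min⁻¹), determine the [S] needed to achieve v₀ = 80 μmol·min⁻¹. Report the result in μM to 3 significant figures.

0.0120 μM

Rearranging v = Vmax[S]/(Km+[S]) gives [S] = Km·v/(Vmax − v).
[S] = 0.045 × 80 / (380 − 80) = 3.600/300.0 = 0.0120 μM.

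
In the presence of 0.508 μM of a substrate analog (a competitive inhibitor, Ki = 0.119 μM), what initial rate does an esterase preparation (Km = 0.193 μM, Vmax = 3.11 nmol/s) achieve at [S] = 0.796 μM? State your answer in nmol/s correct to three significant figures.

With α = 1 + [I]/Ki = 1 + 0.508/0.119 = 5.269, the competitive rate law is v = Vmax[S] / (αKm + [S]).
v = 3.11×0.796 / (5.269×0.193 + 0.796) = 2.476/1.813 = 1.37 nmol/s.

1.37 nmol/s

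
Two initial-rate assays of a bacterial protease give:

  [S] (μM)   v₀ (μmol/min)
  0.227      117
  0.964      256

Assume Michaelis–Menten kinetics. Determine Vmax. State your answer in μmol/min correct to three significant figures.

In reciprocal form, 1/v = (Km/Vmax)·(1/[S]) + 1/Vmax. The two points give (1/[S], 1/v) = (4.405, 0.008547) and (1.037, 0.003906).
Slope = (0.008547 − 0.003906)/(4.405 − 1.037) = 0.001378; intercept = 0.008547 − 0.001378×4.405 = 0.002477.
Vmax = 1/intercept = 404 μmol/min; Km = slope × Vmax = 0.001378 × 404 = 0.556 μM.

404 μmol/min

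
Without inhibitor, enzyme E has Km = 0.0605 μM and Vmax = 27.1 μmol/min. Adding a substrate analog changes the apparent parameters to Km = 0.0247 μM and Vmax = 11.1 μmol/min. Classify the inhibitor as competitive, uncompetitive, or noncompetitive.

Both Km and Vmax decrease by the same factor (~2.45-fold) — characteristic of uncompetitive inhibition.

uncompetitive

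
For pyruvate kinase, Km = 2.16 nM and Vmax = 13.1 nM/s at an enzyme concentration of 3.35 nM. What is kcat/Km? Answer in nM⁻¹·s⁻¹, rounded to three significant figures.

kcat = Vmax/[E]total = 13.1/3.35 = 3.91 s⁻¹.
kcat/Km = 3.91/2.16 = 1.81 nM⁻¹·s⁻¹.

1.81 nM⁻¹·s⁻¹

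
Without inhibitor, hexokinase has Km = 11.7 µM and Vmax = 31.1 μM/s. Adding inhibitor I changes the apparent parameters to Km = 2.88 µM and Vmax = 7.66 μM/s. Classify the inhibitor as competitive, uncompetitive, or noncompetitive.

Both Km and Vmax decrease by the same factor (~4.06-fold) — characteristic of uncompetitive inhibition.

uncompetitive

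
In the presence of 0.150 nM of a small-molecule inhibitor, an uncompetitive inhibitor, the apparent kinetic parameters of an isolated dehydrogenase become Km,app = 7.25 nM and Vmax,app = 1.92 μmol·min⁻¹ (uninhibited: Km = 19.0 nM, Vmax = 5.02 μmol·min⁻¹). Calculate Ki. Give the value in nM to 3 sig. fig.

Uncompetitive: Vmax,app = Vmax/α (and Km,app = Km/α) with α = 1 + [I]/Ki.
α = Vmax/Vmax,app = 5.02/1.92 = 2.615.
Since α = 1 + [I]/Ki, [I]/Ki = 2.615 − 1 = 1.615 and Ki = 0.150/1.615 = 0.0929 nM.

0.0929 nM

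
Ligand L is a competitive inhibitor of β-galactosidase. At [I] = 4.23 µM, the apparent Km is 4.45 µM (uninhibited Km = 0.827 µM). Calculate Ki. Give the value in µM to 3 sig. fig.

0.966 µM

Competitive: Km,app = α·Km with α = 1 + [I]/Ki.
α = Km,app/Km = 4.45/0.827 = 5.381.
Since α = 1 + [I]/Ki, [I]/Ki = 5.381 − 1 = 4.381 and Ki = 4.23/4.381 = 0.966 µM.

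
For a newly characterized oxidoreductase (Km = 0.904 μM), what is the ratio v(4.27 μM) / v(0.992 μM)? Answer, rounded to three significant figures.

Since Vmax cancels, v₂/v₁ = [S]₂(Km+[S]₁) / [S]₁(Km+[S]₂).
= 4.27×(0.904+0.992) / (0.992×(0.904+4.27)) = 8.096/5.133 = 1.58.

1.58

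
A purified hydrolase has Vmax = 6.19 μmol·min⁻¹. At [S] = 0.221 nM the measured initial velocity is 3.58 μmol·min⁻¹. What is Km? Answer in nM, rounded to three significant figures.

0.161 nM

From v = Vmax[S]/(Km+[S]), Km = [S](Vmax − v)/v.
Km = 0.221 × (6.19 − 3.58) / 3.58 = 0.5768/3.58 = 0.161 nM.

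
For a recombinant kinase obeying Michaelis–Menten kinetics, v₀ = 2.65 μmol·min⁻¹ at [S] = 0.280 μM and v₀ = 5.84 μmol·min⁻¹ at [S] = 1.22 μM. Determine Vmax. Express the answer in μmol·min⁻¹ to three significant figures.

9.10 μmol·min⁻¹

In reciprocal form, 1/v = (Km/Vmax)·(1/[S]) + 1/Vmax. The two points give (1/[S], 1/v) = (3.571, 0.3774) and (0.8197, 0.1712).
Slope = (0.3774 − 0.1712)/(3.571 − 0.8197) = 0.07491; intercept = 0.3774 − 0.07491×3.571 = 0.1098.
Vmax = 1/intercept = 9.10 μmol·min⁻¹; Km = slope × Vmax = 0.07491 × 9.10 = 0.682 μM.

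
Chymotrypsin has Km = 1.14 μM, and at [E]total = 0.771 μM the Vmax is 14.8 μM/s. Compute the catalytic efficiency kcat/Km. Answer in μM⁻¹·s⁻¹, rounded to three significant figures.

kcat = Vmax/[E]total = 14.8/0.771 = 19.2 s⁻¹.
kcat/Km = 19.2/1.14 = 16.8 μM⁻¹·s⁻¹.

16.8 μM⁻¹·s⁻¹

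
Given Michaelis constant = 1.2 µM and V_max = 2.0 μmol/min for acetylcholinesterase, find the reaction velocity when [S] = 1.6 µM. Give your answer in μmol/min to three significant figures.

[S]/(Km+[S]) = 1.6/2.800 = 0.5714, the fractional saturation.
v = 0.5714 × Vmax = 0.5714 × 2.0 = 1.14 μmol/min.

1.14 μmol/min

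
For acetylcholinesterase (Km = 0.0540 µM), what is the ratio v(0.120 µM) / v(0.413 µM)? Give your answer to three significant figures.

The fractional saturations are [S]/(Km+[S]) = 0.413/0.4670 = 0.8844 and 0.120/0.1740 = 0.6897.
v₂/v₁ is just their ratio: 0.6897/0.8844 = 0.780.

0.780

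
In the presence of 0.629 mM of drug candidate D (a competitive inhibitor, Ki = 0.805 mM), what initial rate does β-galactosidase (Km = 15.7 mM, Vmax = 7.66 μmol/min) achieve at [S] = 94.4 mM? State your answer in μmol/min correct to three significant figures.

With α = 1 + [I]/Ki = 1 + 0.629/0.805 = 1.781, the competitive rate law is v = Vmax[S] / (αKm + [S]).
v = 7.66×94.4 / (1.781×15.7 + 94.4) = 723.1/122.4 = 5.91 μmol/min.

5.91 μmol/min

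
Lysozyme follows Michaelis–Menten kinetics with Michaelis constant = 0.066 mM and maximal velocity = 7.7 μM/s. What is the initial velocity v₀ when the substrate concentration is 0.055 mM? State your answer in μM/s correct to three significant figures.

3.50 μM/s

[S]/(Km+[S]) = 0.055/0.1210 = 0.4545, the fractional saturation.
v = 0.4545 × Vmax = 0.4545 × 7.7 = 3.50 μM/s.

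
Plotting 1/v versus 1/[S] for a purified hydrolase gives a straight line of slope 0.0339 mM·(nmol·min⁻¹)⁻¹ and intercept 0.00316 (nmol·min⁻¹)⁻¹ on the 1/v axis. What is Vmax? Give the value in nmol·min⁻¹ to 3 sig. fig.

316 nmol·min⁻¹

The y-intercept of a Lineweaver–Burk plot equals 1/Vmax, so Vmax = 1/0.00316 = 316 nmol·min⁻¹.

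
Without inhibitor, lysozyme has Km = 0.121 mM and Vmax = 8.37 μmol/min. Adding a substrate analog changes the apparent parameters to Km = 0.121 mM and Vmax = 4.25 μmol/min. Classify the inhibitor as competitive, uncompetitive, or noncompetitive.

noncompetitive

Vmax decreases (8.37 → 4.25 μmol/min) while Km is unchanged — pure noncompetitive inhibition.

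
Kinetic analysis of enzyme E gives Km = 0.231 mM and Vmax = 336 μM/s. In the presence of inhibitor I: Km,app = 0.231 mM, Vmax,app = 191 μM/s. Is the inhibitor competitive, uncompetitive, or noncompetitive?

noncompetitive

Vmax decreases (336 → 191 μM/s) while Km is unchanged — pure noncompetitive inhibition.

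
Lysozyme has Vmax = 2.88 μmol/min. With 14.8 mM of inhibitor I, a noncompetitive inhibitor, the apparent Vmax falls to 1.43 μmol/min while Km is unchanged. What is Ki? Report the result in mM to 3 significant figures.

14.6 mM

Noncompetitive: Vmax,app = Vmax/α with α = 1 + [I]/Ki.
α = Vmax/Vmax,app = 2.88/1.43 = 2.014.
Since α = 1 + [I]/Ki, [I]/Ki = 2.014 − 1 = 1.014 and Ki = 14.8/1.014 = 14.6 mM.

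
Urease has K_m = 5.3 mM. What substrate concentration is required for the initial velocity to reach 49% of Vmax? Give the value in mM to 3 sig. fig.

5.09 mM

v/Vmax = [S]/(Km+[S]) = 0.49, so [S] = Km·0.49/(1 − 0.49) = 5.3 × 0.9608.
[S] = 5.09 mM.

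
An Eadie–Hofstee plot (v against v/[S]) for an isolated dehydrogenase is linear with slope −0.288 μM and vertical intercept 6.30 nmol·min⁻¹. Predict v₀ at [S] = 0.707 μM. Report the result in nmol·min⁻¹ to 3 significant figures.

In the Eadie–Hofstee form v = Vmax − Km·(v/[S]), the slope is −Km and the intercept is Vmax, so Km = 0.288 μM and Vmax = 6.30 nmol·min⁻¹.
v = 6.30 × 0.707/(0.288 + 0.707) = 4.48 nmol·min⁻¹.

4.48 nmol·min⁻¹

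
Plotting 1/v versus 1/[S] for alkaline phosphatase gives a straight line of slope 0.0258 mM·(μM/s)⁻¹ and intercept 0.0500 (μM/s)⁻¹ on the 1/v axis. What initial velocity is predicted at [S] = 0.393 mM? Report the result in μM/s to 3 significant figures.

The y-intercept is 1/Vmax, so Vmax = 1/0.0500 = 20.0 μM/s.
The slope is Km/Vmax, so Km = 0.0258 × 20.0 = 0.516 mM.
Then v = 20.0 × 0.393/(0.516 + 0.393) = 8.65 μM/s.

8.65 μM/s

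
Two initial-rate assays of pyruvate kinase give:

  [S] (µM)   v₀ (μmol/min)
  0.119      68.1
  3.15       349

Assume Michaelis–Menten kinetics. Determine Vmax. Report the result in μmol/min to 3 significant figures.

416 μmol/min

From v = Vmax[S]/(Km+[S]), each point gives Vmax = v(Km+[S])/[S].
Equating: 68.1(Km+0.119)/0.119 = 349(Km+3.15)/3.15.
572.3·Km + 68.1 = 110.8·Km + 349, so (572.3 − 110.8)·Km = 349 − 68.1.
Km = 280.9/461.5 = 0.609 µM; then Vmax = 68.1(0.609+0.119)/0.119 = 416 μmol/min.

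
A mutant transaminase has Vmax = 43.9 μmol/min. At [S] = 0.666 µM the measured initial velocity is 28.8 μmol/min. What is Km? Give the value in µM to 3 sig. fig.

From v = Vmax[S]/(Km+[S]), Km = [S](Vmax − v)/v.
Km = 0.666 × (43.9 − 28.8) / 28.8 = 10.06/28.8 = 0.349 µM.

0.349 µM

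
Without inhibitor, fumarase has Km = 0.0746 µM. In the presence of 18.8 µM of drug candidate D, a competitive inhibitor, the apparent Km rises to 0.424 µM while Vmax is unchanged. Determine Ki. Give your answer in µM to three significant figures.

4.01 µM

Competitive: Km,app = α·Km with α = 1 + [I]/Ki.
α = Km,app/Km = 0.424/0.0746 = 5.684.
Ki = [I]/(α − 1) = 18.8/4.684 = 4.01 µM.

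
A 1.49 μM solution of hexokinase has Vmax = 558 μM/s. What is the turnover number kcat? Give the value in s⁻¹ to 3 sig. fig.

kcat = Vmax/[E]total = 558 μM/s / 1.49 μM = 374 s⁻¹.

374 s⁻¹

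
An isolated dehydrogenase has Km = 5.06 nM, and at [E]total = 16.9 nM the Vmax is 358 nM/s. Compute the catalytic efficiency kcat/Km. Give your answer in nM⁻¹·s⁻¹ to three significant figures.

kcat = Vmax/[E]total = 358/16.9 = 21.2 s⁻¹.
kcat/Km = 21.2/5.06 = 4.19 nM⁻¹·s⁻¹.

4.19 nM⁻¹·s⁻¹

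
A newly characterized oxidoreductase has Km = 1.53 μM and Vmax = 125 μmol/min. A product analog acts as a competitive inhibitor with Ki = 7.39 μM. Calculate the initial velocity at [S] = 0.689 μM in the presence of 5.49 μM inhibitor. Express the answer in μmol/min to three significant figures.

α = 1 + [I]/Ki = 1 + 5.49/7.39 = 1.743.
For a competitive inhibitor, Vmax is unchanged and the apparent Km becomes α·Km: Km,app = 2.67 μM, Vmax,app = 125 μmol/min.
v = Vmax,app·[S]/(Km,app + [S]) = 125 × 0.689/(2.67 + 0.689) = 25.7 μmol/min.

25.7 μmol/min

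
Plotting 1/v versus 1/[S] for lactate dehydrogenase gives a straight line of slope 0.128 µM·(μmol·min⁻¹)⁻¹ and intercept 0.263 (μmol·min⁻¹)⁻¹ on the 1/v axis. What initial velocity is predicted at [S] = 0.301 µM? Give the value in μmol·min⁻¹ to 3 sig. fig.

1.45 μmol·min⁻¹

The y-intercept is 1/Vmax, so Vmax = 1/0.263 = 3.80 μmol·min⁻¹.
The slope is Km/Vmax, so Km = 0.128 × 3.80 = 0.487 µM.
Then v = 3.80 × 0.301/(0.487 + 0.301) = 1.45 μmol·min⁻¹.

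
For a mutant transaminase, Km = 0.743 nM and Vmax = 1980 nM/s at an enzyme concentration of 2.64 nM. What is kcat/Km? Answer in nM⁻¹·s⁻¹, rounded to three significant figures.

1010 nM⁻¹·s⁻¹

kcat = Vmax/[E]total = 1980/2.64 = 750 s⁻¹.
kcat/Km = 750/0.743 = 1010 nM⁻¹·s⁻¹.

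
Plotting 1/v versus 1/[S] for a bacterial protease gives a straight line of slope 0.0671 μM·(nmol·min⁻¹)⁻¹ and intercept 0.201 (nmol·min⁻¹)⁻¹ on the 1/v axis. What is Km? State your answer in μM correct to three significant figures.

0.334 μM

y-intercept = 1/Vmax ⇒ Vmax = 4.98 nmol·min⁻¹; slope = Km/Vmax ⇒ Km = slope × Vmax.
Km = 0.0671 × 4.98 = 0.334 μM.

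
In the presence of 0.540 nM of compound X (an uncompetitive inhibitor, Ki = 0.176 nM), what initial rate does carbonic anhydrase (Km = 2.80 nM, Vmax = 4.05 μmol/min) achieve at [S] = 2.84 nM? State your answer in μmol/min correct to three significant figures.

0.801 μmol/min

With α = 1 + [I]/Ki = 1 + 0.540/0.176 = 4.068, the uncompetitive rate law is v = (Vmax/α)·[S] / (Km/α + [S]).
v = (4.05/4.068)×2.84 / (2.80/4.068 + 2.84) = 2.827/3.528 = 0.801 μmol/min.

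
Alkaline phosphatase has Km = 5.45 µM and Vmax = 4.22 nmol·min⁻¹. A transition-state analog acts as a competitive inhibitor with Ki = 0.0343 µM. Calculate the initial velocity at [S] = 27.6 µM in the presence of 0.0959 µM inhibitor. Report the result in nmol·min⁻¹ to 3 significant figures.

With α = 1 + [I]/Ki = 1 + 0.0959/0.0343 = 3.796, the competitive rate law is v = Vmax[S] / (αKm + [S]).
v = 4.22×27.6 / (3.796×5.45 + 27.6) = 116.5/48.29 = 2.41 nmol·min⁻¹.

2.41 nmol·min⁻¹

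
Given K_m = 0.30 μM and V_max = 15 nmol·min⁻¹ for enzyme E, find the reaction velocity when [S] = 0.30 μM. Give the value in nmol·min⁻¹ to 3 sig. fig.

[S]/(Km+[S]) = 0.30/0.6000 = 0.5000, the fractional saturation.
v = 0.5000 × Vmax = 0.5000 × 15 = 7.50 nmol·min⁻¹.

7.50 nmol·min⁻¹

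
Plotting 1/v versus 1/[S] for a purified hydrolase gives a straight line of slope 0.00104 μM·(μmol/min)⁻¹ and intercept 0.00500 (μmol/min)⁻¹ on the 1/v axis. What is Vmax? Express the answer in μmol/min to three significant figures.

200 μmol/min

The y-intercept of a Lineweaver–Burk plot equals 1/Vmax, so Vmax = 1/0.00500 = 200 μmol/min.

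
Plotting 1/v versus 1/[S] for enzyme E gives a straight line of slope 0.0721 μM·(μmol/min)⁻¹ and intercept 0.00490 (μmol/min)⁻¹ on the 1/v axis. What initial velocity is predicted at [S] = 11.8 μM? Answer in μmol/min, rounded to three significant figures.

90.8 μmol/min

The y-intercept is 1/Vmax, so Vmax = 1/0.00490 = 204 μmol/min.
The slope is Km/Vmax, so Km = 0.0721 × 204 = 14.7 μM.
Then v = 204 × 11.8/(14.7 + 11.8) = 90.8 μmol/min.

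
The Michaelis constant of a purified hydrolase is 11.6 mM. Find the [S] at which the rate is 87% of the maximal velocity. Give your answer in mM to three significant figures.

v/Vmax = [S]/(Km+[S]) = 0.87, so [S] = Km·0.87/(1 − 0.87) = 11.6 × 6.692.
[S] = 77.6 mM.

77.6 mM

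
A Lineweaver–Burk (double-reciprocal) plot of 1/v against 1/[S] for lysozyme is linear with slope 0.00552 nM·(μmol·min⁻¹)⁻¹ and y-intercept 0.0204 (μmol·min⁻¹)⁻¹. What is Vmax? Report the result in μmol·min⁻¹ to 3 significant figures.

49.0 μmol·min⁻¹

The y-intercept of a Lineweaver–Burk plot equals 1/Vmax, so Vmax = 1/0.0204 = 49.0 μmol·min⁻¹.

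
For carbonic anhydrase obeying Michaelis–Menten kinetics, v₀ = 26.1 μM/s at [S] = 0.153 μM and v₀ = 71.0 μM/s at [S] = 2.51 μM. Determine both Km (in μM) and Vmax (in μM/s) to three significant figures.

From v = Vmax[S]/(Km+[S]), each point gives Vmax = v(Km+[S])/[S].
Equating: 26.1(Km+0.153)/0.153 = 71.0(Km+2.51)/2.51.
170.6·Km + 26.1 = 28.29·Km + 71.0, so (170.6 − 28.29)·Km = 71.0 − 26.1.
Km = 44.90/142.3 = 0.316 μM; then Vmax = 26.1(0.316+0.153)/0.153 = 79.9 μM/s.

Km = 0.316 μM; Vmax = 79.9 μM/s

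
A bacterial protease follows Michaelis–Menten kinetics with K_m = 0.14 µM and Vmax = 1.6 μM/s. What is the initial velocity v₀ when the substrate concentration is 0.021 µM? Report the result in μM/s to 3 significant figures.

0.209 μM/s

[S]/(Km+[S]) = 0.021/0.1610 = 0.1304, the fractional saturation.
v = 0.1304 × Vmax = 0.1304 × 1.6 = 0.209 μM/s.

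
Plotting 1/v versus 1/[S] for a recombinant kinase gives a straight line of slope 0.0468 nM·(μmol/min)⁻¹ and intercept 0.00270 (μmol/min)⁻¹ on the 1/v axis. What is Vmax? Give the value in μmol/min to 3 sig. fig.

The y-intercept of a Lineweaver–Burk plot equals 1/Vmax, so Vmax = 1/0.00270 = 370 μmol/min.

370 μmol/min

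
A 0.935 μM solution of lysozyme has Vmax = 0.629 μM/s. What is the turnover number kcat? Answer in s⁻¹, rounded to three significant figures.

kcat = Vmax/[E]total = 0.629 μM/s / 0.935 μM = 0.673 s⁻¹.

0.673 s⁻¹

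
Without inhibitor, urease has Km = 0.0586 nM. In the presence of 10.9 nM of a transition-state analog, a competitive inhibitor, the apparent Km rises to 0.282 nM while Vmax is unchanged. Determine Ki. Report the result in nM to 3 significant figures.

2.86 nM

Competitive: Km,app = α·Km with α = 1 + [I]/Ki.
α = Km,app/Km = 0.282/0.0586 = 4.812.
Ki = [I]/(α − 1) = 10.9/3.812 = 2.86 nM.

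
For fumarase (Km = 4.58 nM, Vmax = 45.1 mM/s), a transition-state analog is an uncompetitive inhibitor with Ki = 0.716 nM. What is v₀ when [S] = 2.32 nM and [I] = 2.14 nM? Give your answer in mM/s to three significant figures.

α = 1 + [I]/Ki = 1 + 2.14/0.716 = 3.989.
For an uncompetitive inhibitor, both parameters are divided by α, giving Vmax/α and Km/α: Km,app = 1.15 nM, Vmax,app = 11.3 mM/s.
v = Vmax,app·[S]/(Km,app + [S]) = 11.3 × 2.32/(1.15 + 2.32) = 7.56 mM/s.

7.56 mM/s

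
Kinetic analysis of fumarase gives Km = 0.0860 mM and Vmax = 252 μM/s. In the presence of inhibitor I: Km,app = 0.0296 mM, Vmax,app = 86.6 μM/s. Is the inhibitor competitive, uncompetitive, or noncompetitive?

uncompetitive

Both Km and Vmax decrease by the same factor (~2.91-fold) — characteristic of uncompetitive inhibition.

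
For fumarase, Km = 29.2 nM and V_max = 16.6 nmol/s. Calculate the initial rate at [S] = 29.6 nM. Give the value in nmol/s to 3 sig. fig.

v = Vmax·[S]/(Km + [S]) = 16.6 × 29.6 / (29.2 + 29.6)
  = 491.4 / 58.80 = 8.36 nmol/s.

8.36 nmol/s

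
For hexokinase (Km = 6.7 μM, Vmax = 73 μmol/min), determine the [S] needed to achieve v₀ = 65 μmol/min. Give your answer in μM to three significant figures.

54.4 μM

Rearranging v = Vmax[S]/(Km+[S]) gives [S] = Km·v/(Vmax − v).
[S] = 6.7 × 65 / (73 − 65) = 435.5/8.000 = 54.4 μM.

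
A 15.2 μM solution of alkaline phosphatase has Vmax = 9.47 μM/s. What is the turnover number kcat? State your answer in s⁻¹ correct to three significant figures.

kcat = Vmax/[E]total = 9.47 μM/s / 15.2 μM = 0.623 s⁻¹.

0.623 s⁻¹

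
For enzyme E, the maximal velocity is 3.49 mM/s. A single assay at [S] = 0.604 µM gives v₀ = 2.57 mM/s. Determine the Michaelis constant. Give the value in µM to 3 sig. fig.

0.216 µM

v/Vmax = 2.57/3.49 = 0.7364 = [S]/(Km+[S]).
So Km + [S] = [S]/0.7364 = 0.8202 µM, giving Km = 0.8202 − 0.604 = 0.216 µM.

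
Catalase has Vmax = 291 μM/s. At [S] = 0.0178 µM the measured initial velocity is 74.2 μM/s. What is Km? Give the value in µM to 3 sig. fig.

0.0520 µM

From v = Vmax[S]/(Km+[S]), Km = [S](Vmax − v)/v.
Km = 0.0178 × (291 − 74.2) / 74.2 = 3.859/74.2 = 0.0520 µM.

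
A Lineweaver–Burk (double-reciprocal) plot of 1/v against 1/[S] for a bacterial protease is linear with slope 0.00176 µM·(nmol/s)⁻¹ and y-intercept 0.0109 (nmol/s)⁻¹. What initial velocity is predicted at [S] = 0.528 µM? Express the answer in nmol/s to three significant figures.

70.3 nmol/s

The y-intercept is 1/Vmax, so Vmax = 1/0.0109 = 91.7 nmol/s.
The slope is Km/Vmax, so Km = 0.00176 × 91.7 = 0.161 µM.
Then v = 91.7 × 0.528/(0.161 + 0.528) = 70.3 nmol/s.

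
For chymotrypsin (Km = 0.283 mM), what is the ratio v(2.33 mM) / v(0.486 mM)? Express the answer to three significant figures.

1.41

The fractional saturations are [S]/(Km+[S]) = 0.486/0.7690 = 0.6320 and 2.33/2.613 = 0.8917.
v₂/v₁ is just their ratio: 0.8917/0.6320 = 1.41.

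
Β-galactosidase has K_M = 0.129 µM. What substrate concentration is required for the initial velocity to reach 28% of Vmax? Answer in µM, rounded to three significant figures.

0.0502 µM

v/Vmax = [S]/(Km+[S]) = 0.28, so [S] = Km·0.28/(1 − 0.28) = 0.129 × 0.3889.
[S] = 0.0502 µM.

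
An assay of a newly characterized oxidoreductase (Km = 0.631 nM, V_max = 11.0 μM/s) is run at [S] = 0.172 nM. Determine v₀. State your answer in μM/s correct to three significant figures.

v = Vmax·[S]/(Km + [S]) = 11.0 × 0.172 / (0.631 + 0.172)
  = 1.892 / 0.8030 = 2.36 μM/s.

2.36 μM/s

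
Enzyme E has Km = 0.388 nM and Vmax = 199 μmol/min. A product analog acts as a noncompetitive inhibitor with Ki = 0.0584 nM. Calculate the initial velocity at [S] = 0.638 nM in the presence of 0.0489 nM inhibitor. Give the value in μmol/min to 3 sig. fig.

67.4 μmol/min

With α = 1 + [I]/Ki = 1 + 0.0489/0.0584 = 1.837, the noncompetitive rate law is v = (Vmax/α)·[S] / (Km + [S]).
v = (199/1.837)×0.638 / (0.388 + 0.638) = 69.10/1.026 = 67.4 μmol/min.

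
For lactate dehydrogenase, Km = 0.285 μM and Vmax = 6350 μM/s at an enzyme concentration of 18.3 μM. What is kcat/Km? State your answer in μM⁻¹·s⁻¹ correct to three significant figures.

1220 μM⁻¹·s⁻¹

kcat = Vmax/[E]total = 6350/18.3 = 347 s⁻¹.
kcat/Km = 347/0.285 = 1220 μM⁻¹·s⁻¹.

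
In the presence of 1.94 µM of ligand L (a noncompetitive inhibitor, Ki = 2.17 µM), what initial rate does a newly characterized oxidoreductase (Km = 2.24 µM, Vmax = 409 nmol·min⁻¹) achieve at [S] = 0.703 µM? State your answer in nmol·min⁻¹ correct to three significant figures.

With α = 1 + [I]/Ki = 1 + 1.94/2.17 = 1.894, the noncompetitive rate law is v = (Vmax/α)·[S] / (Km + [S]).
v = (409/1.894)×0.703 / (2.24 + 0.703) = 151.8/2.943 = 51.6 nmol·min⁻¹.

51.6 nmol·min⁻¹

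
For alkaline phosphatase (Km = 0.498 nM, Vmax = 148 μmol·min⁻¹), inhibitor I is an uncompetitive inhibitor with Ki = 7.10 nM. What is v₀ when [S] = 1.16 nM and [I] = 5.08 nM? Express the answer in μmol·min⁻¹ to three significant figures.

69.0 μmol·min⁻¹

α = 1 + [I]/Ki = 1 + 5.08/7.10 = 1.715.
For an uncompetitive inhibitor, both parameters are divided by α, giving Vmax/α and Km/α: Km,app = 0.290 nM, Vmax,app = 86.3 μmol·min⁻¹.
v = Vmax,app·[S]/(Km,app + [S]) = 86.3 × 1.16/(0.290 + 1.16) = 69.0 μmol·min⁻¹.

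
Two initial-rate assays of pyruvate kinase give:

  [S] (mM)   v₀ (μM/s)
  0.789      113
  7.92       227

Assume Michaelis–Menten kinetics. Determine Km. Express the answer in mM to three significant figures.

In reciprocal form, 1/v = (Km/Vmax)·(1/[S]) + 1/Vmax. The two points give (1/[S], 1/v) = (1.267, 0.008850) and (0.1263, 0.004405).
Slope = (0.008850 − 0.004405)/(1.267 − 0.1263) = 0.003895; intercept = 0.008850 − 0.003895×1.267 = 0.003914.
Vmax = 1/intercept = 256 μM/s; Km = slope × Vmax = 0.003895 × 256 = 0.995 mM.

0.995 mM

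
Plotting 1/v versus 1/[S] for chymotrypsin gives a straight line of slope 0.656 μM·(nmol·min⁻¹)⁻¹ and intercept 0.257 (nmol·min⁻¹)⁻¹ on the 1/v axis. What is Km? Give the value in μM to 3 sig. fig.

y-intercept = 1/Vmax ⇒ Vmax = 3.89 nmol·min⁻¹; slope = Km/Vmax ⇒ Km = slope × Vmax.
Km = 0.656 × 3.89 = 2.55 μM.

2.55 μM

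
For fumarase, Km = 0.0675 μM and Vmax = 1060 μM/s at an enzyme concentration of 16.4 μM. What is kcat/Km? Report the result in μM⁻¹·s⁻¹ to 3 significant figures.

kcat = Vmax/[E]total = 1060/16.4 = 64.6 s⁻¹.
kcat/Km = 64.6/0.0675 = 958 μM⁻¹·s⁻¹.

958 μM⁻¹·s⁻¹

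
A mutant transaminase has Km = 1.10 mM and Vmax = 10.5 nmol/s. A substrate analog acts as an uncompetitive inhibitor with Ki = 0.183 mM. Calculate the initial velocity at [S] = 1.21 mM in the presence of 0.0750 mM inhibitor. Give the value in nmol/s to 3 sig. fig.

With α = 1 + [I]/Ki = 1 + 0.0750/0.183 = 1.410, the uncompetitive rate law is v = (Vmax/α)·[S] / (Km/α + [S]).
v = (10.5/1.410)×1.21 / (1.10/1.410 + 1.21) = 9.012/1.990 = 4.53 nmol/s.

4.53 nmol/s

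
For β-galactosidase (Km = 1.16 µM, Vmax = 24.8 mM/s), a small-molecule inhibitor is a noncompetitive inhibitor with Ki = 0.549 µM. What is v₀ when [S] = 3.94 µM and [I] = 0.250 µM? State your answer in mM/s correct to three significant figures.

α = 1 + [I]/Ki = 1 + 0.250/0.549 = 1.455.
For a noncompetitive inhibitor, Vmax is reduced to Vmax/α while Km is unchanged: Km,app = 1.16 µM, Vmax,app = 17.0 mM/s.
v = Vmax,app·[S]/(Km,app + [S]) = 17.0 × 3.94/(1.16 + 3.94) = 13.2 mM/s.

13.2 mM/s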